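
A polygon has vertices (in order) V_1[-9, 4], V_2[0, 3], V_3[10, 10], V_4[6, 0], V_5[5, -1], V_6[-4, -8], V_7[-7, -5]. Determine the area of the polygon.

Σ = (-27) + (-30) + (-60) + (-6) + (-44) + (-36) + (-73) = -276
Area = |Σ|/2 = 138.

138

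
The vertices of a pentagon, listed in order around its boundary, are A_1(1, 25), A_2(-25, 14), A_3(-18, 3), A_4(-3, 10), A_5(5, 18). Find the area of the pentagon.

A_1→A_2: (1)(14) − (-25)(25) = 639
A_2→A_3: (-25)(3) − (-18)(14) = 177
A_3→A_4: (-18)(10) − (-3)(3) = -171
A_4→A_5: (-3)(18) − (5)(10) = -104
A_5→A_1: (5)(25) − (1)(18) = 107
Σ = 648
Area = |Σ|/2 = 324.

324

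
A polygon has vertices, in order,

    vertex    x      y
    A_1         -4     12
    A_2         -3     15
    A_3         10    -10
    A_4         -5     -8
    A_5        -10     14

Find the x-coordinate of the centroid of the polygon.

-76/61

Apply the shoelace (surveyor's) formula. First the cross-terms c_i = x_i·y_{i+1} − x_{i+1}·y_i:
  -24, -120, -130, -150, -64  ⇒  2A = -488, A = -244.
Then Σ (x_i + x_{i+1})·c_i = 1824, so x̄ = 1824 / (6·(-244)) = -76/61.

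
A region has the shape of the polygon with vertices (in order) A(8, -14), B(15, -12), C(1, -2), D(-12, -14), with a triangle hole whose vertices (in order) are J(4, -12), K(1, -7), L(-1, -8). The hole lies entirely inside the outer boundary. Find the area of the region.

Outer boundary:
Cross-terms: 114, -18, -38, 280  ⇒  Σ = 338
Area = |Σ|/2 = 169.
Hole:
Σ = (-16) + (-15) + (44) = 13
Area = |Σ|/2 = 6.5.
Net area = 169 − 6.5 = 162.5.

162.5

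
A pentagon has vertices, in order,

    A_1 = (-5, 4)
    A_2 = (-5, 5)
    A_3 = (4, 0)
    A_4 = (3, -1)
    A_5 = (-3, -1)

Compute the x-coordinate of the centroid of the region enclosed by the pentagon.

Apply the surveyor's formula. First the cross-terms c_i = x_i·y_{i+1} − x_{i+1}·y_i:
  -5, -20, -4, -6, -17  ⇒  2A = -52, A = -26.
Then Σ (x_i + x_{i+1})·c_i = 178, so x̄ = 178 / (6·(-26)) = -89/78.

-89/78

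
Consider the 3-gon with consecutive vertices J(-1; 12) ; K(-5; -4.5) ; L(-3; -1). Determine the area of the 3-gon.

Σ = (64.5) + (-8.5) + (-37) = 19
Area = |Σ|/2 = 9.5.

9.5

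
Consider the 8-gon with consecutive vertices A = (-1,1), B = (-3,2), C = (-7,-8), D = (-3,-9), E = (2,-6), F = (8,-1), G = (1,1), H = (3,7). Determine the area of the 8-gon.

Apply the shoelace (surveyor's) formula: 2A = Σ (x_i·y_{i+1} − x_{i+1}·y_i), indices taken mod 8.
Σ = (1) + (38) + (39) + (36) + (46) + (9) + (4) + (10) = 183
Area = |Σ|/2 = 91.5.

91.5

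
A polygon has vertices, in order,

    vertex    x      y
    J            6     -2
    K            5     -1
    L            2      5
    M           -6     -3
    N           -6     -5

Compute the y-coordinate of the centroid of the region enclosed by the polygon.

-82/109

Apply the surveyor's formula. First the cross-terms c_i = x_i·y_{i+1} − x_{i+1}·y_i:
  4, 27, 24, 12, 42  ⇒  2A = 109, A = 54.5.
Then Σ (y_i + y_{i+1})·c_i = -246, so ȳ = -246 / (6·54.5) = -82/109.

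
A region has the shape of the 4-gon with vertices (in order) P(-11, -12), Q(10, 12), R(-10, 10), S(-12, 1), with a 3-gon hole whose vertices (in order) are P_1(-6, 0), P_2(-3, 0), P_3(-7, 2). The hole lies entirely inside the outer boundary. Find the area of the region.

233.5

Outer boundary:
Apply the surveyor's formula: 2A = Σ (x_i·y_{i+1} − x_{i+1}·y_i), indices taken mod 4.
Σ = (-12) + (220) + (110) + (155) = 473
Area = |Σ|/2 = 236.5.
Hole:
Σ = (0) + (-6) + (12) = 6
Area = |Σ|/2 = 3.
Net area = 236.5 − 3 = 233.5.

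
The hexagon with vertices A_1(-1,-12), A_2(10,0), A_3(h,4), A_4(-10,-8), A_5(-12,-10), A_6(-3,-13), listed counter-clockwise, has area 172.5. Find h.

The doubled signed area Σ (x_i y_{i+1} − x_{i+1} y_i) is linear in h.
With h=0 it equals 353; the coefficient of h is -8 (from the two edges through A_3).
So -8·h + 353 = 2·172.5 = 345 ⇒ h = 1.

1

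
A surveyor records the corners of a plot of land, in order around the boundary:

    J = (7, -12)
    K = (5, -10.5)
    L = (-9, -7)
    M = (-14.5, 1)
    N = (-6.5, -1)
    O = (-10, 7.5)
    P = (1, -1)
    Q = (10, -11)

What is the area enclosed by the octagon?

Apply Gauss's area formula: 2A = Σ (x_i·y_{i+1} − x_{i+1}·y_i), indices taken mod 8.
J→K: (7)(-10.5) − (5)(-12) = -13.5
K→L: (5)(-7) − (-9)(-10.5) = -129.5
L→M: (-9)(1) − (-14.5)(-7) = -110.5
M→N: (-14.5)(-1) − (-6.5)(1) = 21
N→O: (-6.5)(7.5) − (-10)(-1) = -58.75
O→P: (-10)(-1) − (1)(7.5) = 2.5
P→Q: (1)(-11) − (10)(-1) = -1
Q→J: (10)(-12) − (7)(-11) = -43
Σ = -332.75
Area = |Σ|/2 = 166.375.

166.375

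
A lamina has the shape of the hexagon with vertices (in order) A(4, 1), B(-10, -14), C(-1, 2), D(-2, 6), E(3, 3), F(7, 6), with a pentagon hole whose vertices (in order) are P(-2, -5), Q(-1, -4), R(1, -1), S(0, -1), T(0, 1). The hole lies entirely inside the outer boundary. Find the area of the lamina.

58.5

Outer boundary:
A→B: (4)(-14) − (-10)(1) = -46
B→C: (-10)(2) − (-1)(-14) = -34
C→D: (-1)(6) − (-2)(2) = -2
D→E: (-2)(3) − (3)(6) = -24
E→F: (3)(6) − (7)(3) = -3
F→A: (7)(1) − (4)(6) = -17
Σ = -126
Area = |Σ|/2 = 63.
Hole:
Σ = (3) + (5) + (-1) + (0) + (2) = 9
Area = |Σ|/2 = 4.5.
Net area = 63 − 4.5 = 58.5.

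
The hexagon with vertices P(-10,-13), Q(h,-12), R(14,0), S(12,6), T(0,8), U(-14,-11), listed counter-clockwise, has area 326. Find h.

Write out the shoelace sum; only the two edges meeting at Q involve h:
2·Area = [((-10)·(-12) − h·(-13)) + (h·0 − 14·(-12))] + 364
       = 13·h + 652 = 652
⇒ h = 0.

0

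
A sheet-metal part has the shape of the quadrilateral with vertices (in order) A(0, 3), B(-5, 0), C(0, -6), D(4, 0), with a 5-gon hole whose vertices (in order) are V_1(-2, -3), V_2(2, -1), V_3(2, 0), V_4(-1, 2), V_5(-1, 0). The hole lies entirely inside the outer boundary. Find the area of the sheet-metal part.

Outer boundary:
Cross-terms: 15, 30, 24, 12  ⇒  Σ = 81
Area = |Σ|/2 = 40.5.
Hole:
Σ = (8) + (2) + (4) + (2) + (3) = 19
Area = |Σ|/2 = 9.5.
Net area = 40.5 − 9.5 = 31.

31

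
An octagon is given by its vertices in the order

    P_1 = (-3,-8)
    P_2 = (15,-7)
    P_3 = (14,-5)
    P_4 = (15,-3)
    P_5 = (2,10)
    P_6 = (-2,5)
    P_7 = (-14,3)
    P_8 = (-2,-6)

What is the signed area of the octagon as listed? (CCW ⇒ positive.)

267.5

Σ = (141) + (23) + (33) + (156) + (30) + (64) + (90) + (-2) = 535
Signed area = Σ/2 = 267.5 (positive ⇒ counter-clockwise traversal).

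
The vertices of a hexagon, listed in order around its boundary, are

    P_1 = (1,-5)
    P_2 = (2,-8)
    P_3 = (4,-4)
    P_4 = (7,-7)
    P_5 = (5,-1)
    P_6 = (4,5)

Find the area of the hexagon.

29

Apply Gauss's area formula: 2A = Σ (x_i·y_{i+1} − x_{i+1}·y_i), indices taken mod 6.
Σ = (2) + (24) + (0) + (28) + (29) + (-25) = 58
Area = |Σ|/2 = 29.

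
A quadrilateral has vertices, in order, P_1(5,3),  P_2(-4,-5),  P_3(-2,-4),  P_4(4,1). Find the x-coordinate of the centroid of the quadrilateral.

Apply the shoelace formula. First the cross-terms c_i = x_i·y_{i+1} − x_{i+1}·y_i:
  -13, 6, 14, 7  ⇒  2A = 14, A = 7.
Then Σ (x_i + x_{i+1})·c_i = 42, so x̄ = 42 / (6·7) = 1.

1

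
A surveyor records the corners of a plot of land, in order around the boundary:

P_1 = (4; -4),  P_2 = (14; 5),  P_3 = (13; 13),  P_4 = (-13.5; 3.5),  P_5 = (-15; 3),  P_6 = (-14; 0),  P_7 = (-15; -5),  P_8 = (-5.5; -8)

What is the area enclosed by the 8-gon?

Cross-terms: 76, 117, 221, 12, 42, 70, 92.5, 54  ⇒  Σ = 684.5
Area = |Σ|/2 = 342.25.

342.25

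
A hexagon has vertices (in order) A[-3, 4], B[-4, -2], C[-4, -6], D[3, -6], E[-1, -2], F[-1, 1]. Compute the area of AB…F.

Σ = (22) + (16) + (42) + (-12) + (-3) + (-1) = 64
Area = |Σ|/2 = 32.

32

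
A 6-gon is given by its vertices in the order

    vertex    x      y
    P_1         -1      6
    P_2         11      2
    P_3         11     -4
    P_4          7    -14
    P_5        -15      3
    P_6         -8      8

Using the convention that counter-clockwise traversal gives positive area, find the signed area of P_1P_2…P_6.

P_1→P_2: (-1)(2) − (11)(6) = -68
P_2→P_3: (11)(-4) − (11)(2) = -66
P_3→P_4: (11)(-14) − (7)(-4) = -126
P_4→P_5: (7)(3) − (-15)(-14) = -189
P_5→P_6: (-15)(8) − (-8)(3) = -96
P_6→P_1: (-8)(6) − (-1)(8) = -40
Σ = -585
Signed area = Σ/2 = -292.5 (negative ⇒ clockwise traversal).

-292.5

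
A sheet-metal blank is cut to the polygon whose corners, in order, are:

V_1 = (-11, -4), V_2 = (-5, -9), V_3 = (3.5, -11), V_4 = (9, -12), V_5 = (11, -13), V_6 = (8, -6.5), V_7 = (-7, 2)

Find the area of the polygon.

Apply the shoelace formula: 2A = Σ (x_i·y_{i+1} − x_{i+1}·y_i), indices taken mod 7.
Cross-terms: 79, 86.5, 57, 15, 32.5, -29.5, 50  ⇒  Σ = 290.5
Area = |Σ|/2 = 145.25.

145.25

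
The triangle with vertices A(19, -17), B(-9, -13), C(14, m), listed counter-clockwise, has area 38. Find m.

-19

Write out the shoelace sum; only the two edges meeting at C involve m:
2·Area = [((-9)·m − 14·(-13)) + (14·(-17) − 19·m)] + -400
       = -28·m + -456 = 76
⇒ m = -19.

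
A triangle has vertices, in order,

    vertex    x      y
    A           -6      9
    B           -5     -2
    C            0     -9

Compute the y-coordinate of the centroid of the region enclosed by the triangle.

Apply the shoelace (surveyor's) formula. First the cross-terms c_i = x_i·y_{i+1} − x_{i+1}·y_i:
  57, 45, -54  ⇒  2A = 48, A = 24.
Then Σ (y_i + y_{i+1})·c_i = -96, so ȳ = -96 / (6·24) = -2/3.

-2/3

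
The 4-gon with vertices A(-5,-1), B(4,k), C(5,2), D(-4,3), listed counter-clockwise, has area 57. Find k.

The doubled signed area Σ (x_i y_{i+1} − x_{i+1} y_i) is linear in k.
With k=0 it equals 54; the coefficient of k is -10 (from the two edges through B).
So -10·k + 54 = 2·57 = 114 ⇒ k = -6.

-6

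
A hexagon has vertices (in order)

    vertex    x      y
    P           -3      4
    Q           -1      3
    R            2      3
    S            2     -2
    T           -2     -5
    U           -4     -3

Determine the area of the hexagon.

38.5

Σ = (-5) + (-9) + (-10) + (-14) + (-14) + (-25) = -77
Area = |Σ|/2 = 38.5.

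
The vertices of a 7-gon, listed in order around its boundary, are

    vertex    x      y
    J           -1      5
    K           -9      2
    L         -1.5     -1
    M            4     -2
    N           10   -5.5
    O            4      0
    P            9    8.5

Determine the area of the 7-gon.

Apply the surveyor's formula: 2A = Σ (x_i·y_{i+1} − x_{i+1}·y_i), indices taken mod 7.
J→K: (-1)(2) − (-9)(5) = 43
K→L: (-9)(-1) − (-1.5)(2) = 12
L→M: (-1.5)(-2) − (4)(-1) = 7
M→N: (4)(-5.5) − (10)(-2) = -2
N→O: (10)(0) − (4)(-5.5) = 22
O→P: (4)(8.5) − (9)(0) = 34
P→J: (9)(5) − (-1)(8.5) = 53.5
Σ = 169.5
Area = |Σ|/2 = 84.75.

84.75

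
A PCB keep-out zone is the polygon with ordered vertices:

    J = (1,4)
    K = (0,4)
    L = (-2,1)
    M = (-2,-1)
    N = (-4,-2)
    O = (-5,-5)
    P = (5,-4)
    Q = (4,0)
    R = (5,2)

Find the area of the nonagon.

56.5

Apply the shoelace formula: 2A = Σ (x_i·y_{i+1} − x_{i+1}·y_i), indices taken mod 9.
Cross-terms: 4, 8, 4, 0, 10, 45, 16, 8, 18  ⇒  Σ = 113
Area = |Σ|/2 = 56.5.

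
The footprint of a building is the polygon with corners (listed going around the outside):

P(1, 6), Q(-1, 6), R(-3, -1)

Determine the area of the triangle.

7

Apply the surveyor's formula: 2A = Σ (x_i·y_{i+1} − x_{i+1}·y_i), indices taken mod 3.
Cross-terms: 12, 19, -17  ⇒  Σ = 14
Area = |Σ|/2 = 7.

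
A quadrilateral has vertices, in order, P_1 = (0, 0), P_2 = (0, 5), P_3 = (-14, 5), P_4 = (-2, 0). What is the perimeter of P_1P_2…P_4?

|P_1P_2| = √((0)² + (5)²) = √25 = 5
|P_2P_3| = √((-14)² + (0)²) = √196 = 14
|P_3P_4| = √((12)² + (-5)²) = √169 = 13
|P_4P_1| = √((2)² + (0)²) = √4 = 2
Perimeter = 5 + 14 + 13 + 2 = 34.

34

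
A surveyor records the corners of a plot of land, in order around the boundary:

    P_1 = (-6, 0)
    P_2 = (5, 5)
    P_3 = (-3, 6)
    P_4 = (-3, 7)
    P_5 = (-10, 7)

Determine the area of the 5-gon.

Apply the shoelace (surveyor's) formula: 2A = Σ (x_i·y_{i+1} − x_{i+1}·y_i), indices taken mod 5.
Σ = (-30) + (45) + (-3) + (49) + (42) = 103
Area = |Σ|/2 = 51.5.

51.5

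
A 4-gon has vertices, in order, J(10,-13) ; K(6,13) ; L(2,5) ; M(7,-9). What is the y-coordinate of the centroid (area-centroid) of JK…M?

51/79

Apply Gauss's area formula. First the cross-terms c_i = x_i·y_{i+1} − x_{i+1}·y_i:
  208, 4, -53, -1  ⇒  2A = 158, A = 79.
Then Σ (y_i + y_{i+1})·c_i = 306, so ȳ = 306 / (6·79) = 51/79.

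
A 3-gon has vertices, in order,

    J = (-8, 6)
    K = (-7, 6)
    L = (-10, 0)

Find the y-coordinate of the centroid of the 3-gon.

Apply the surveyor's formula. First the cross-terms c_i = x_i·y_{i+1} − x_{i+1}·y_i:
  -6, 60, -60  ⇒  2A = -6, A = -3.
Then Σ (y_i + y_{i+1})·c_i = -72, so ȳ = -72 / (6·(-3)) = 4.

4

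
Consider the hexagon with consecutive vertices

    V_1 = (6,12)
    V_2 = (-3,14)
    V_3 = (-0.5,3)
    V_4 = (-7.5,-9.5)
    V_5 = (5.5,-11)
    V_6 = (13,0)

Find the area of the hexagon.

Apply the shoelace formula: 2A = Σ (x_i·y_{i+1} − x_{i+1}·y_i), indices taken mod 6.
V_1→V_2: (6)(14) − (-3)(12) = 120
V_2→V_3: (-3)(3) − (-0.5)(14) = -2
V_3→V_4: (-0.5)(-9.5) − (-7.5)(3) = 27.25
V_4→V_5: (-7.5)(-11) − (5.5)(-9.5) = 134.75
V_5→V_6: (5.5)(0) − (13)(-11) = 143
V_6→V_1: (13)(12) − (6)(0) = 156
Σ = 579
Area = |Σ|/2 = 289.5.

289.5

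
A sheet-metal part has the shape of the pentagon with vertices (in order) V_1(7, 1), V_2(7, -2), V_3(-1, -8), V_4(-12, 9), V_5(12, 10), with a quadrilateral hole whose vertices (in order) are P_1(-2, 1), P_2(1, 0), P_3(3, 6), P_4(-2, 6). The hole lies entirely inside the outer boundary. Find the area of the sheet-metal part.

Outer boundary:
Apply the shoelace (surveyor's) formula: 2A = Σ (x_i·y_{i+1} − x_{i+1}·y_i), indices taken mod 5.
V_1→V_2: (7)(-2) − (7)(1) = -21
V_2→V_3: (7)(-8) − (-1)(-2) = -58
V_3→V_4: (-1)(9) − (-12)(-8) = -105
V_4→V_5: (-12)(10) − (12)(9) = -228
V_5→V_1: (12)(1) − (7)(10) = -58
Σ = -470
Area = |Σ|/2 = 235.
Hole:
Σ = (-1) + (6) + (30) + (10) = 45
Area = |Σ|/2 = 22.5.
Net area = 235 − 22.5 = 212.5.

212.5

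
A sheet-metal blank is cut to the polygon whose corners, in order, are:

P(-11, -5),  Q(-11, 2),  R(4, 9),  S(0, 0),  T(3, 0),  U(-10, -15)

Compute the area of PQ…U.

172

Apply the surveyor's formula: 2A = Σ (x_i·y_{i+1} − x_{i+1}·y_i), indices taken mod 6.
Σ = (-77) + (-107) + (0) + (0) + (-45) + (-115) = -344
Area = |Σ|/2 = 172.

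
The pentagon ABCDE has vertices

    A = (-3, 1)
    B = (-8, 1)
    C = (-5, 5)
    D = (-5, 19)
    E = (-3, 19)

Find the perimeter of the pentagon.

|AB| = √((-5)² + (0)²) = √25 = 5
|BC| = √((3)² + (4)²) = √25 = 5
|CD| = √((0)² + (14)²) = √196 = 14
|DE| = √((2)² + (0)²) = √4 = 2
|EA| = √((0)² + (-18)²) = √324 = 18
Perimeter = 5 + 5 + 14 + 2 + 18 = 44.

44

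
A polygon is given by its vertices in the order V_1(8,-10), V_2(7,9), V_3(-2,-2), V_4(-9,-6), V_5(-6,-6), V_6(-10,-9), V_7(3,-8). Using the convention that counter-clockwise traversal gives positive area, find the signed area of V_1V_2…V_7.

146.5

V_1→V_2: (8)(9) − (7)(-10) = 142
V_2→V_3: (7)(-2) − (-2)(9) = 4
V_3→V_4: (-2)(-6) − (-9)(-2) = -6
V_4→V_5: (-9)(-6) − (-6)(-6) = 18
V_5→V_6: (-6)(-9) − (-10)(-6) = -6
V_6→V_7: (-10)(-8) − (3)(-9) = 107
V_7→V_1: (3)(-10) − (8)(-8) = 34
Σ = 293
Signed area = Σ/2 = 146.5 (positive ⇒ counter-clockwise traversal).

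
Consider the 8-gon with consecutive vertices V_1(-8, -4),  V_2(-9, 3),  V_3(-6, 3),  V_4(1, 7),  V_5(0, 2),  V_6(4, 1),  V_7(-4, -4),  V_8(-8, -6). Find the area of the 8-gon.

78

Apply Gauss's area formula: 2A = Σ (x_i·y_{i+1} − x_{i+1}·y_i), indices taken mod 8.
Σ = (-60) + (-9) + (-45) + (2) + (-8) + (-12) + (-8) + (-16) = -156
Area = |Σ|/2 = 78.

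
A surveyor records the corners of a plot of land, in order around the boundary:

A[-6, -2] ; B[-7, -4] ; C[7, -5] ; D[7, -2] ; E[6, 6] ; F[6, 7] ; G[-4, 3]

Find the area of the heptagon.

Σ = (10) + (63) + (21) + (54) + (6) + (46) + (26) = 226
Area = |Σ|/2 = 113.

113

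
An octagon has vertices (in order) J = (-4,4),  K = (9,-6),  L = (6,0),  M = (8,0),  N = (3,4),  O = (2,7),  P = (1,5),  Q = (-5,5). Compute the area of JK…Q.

Cross-terms: -12, 36, 0, 32, 13, 3, 30, 0  ⇒  Σ = 102
Area = |Σ|/2 = 51.

51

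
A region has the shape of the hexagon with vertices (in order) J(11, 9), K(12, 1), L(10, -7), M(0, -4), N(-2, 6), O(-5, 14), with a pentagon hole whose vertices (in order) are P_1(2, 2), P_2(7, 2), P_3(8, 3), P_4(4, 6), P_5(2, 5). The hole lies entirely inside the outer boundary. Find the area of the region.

201.5

Outer boundary:
J→K: (11)(1) − (12)(9) = -97
K→L: (12)(-7) − (10)(1) = -94
L→M: (10)(-4) − (0)(-7) = -40
M→N: (0)(6) − (-2)(-4) = -8
N→O: (-2)(14) − (-5)(6) = 2
O→J: (-5)(9) − (11)(14) = -199
Σ = -436
Area = |Σ|/2 = 218.
Hole:
Apply the surveyor's formula: 2A = Σ (x_i·y_{i+1} − x_{i+1}·y_i), indices taken mod 5.
P_1→P_2: (2)(2) − (7)(2) = -10
P_2→P_3: (7)(3) − (8)(2) = 5
P_3→P_4: (8)(6) − (4)(3) = 36
P_4→P_5: (4)(5) − (2)(6) = 8
P_5→P_1: (2)(2) − (2)(5) = -6
Σ = 33
Area = |Σ|/2 = 16.5.
Net area = 218 − 16.5 = 201.5.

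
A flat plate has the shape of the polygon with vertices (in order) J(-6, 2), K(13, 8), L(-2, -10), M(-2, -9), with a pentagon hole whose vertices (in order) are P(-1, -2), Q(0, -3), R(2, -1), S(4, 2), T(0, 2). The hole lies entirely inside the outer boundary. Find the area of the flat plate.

110.5

Outer boundary:
Apply the shoelace (surveyor's) formula: 2A = Σ (x_i·y_{i+1} − x_{i+1}·y_i), indices taken mod 4.
J→K: (-6)(8) − (13)(2) = -74
K→L: (13)(-10) − (-2)(8) = -114
L→M: (-2)(-9) − (-2)(-10) = -2
M→J: (-2)(2) − (-6)(-9) = -58
Σ = -248
Area = |Σ|/2 = 124.
Hole:
Cross-terms: 3, 6, 8, 8, 2  ⇒  Σ = 27
Area = |Σ|/2 = 13.5.
Net area = 124 − 13.5 = 110.5.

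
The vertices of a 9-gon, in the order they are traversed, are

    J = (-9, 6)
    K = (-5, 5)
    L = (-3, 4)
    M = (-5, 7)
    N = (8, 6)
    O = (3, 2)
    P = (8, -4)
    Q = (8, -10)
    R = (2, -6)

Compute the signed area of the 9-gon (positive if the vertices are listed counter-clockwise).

-127.5

Apply the shoelace formula: 2A = Σ (x_i·y_{i+1} − x_{i+1}·y_i), indices taken mod 9.
Σ = (-15) + (-5) + (-1) + (-86) + (-2) + (-28) + (-48) + (-28) + (-42) = -255
Signed area = Σ/2 = -127.5 (negative ⇒ clockwise traversal).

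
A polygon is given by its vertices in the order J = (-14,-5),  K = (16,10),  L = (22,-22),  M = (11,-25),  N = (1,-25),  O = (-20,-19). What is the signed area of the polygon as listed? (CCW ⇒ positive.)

J→K: (-14)(10) − (16)(-5) = -60
K→L: (16)(-22) − (22)(10) = -572
L→M: (22)(-25) − (11)(-22) = -308
M→N: (11)(-25) − (1)(-25) = -250
N→O: (1)(-19) − (-20)(-25) = -519
O→J: (-20)(-5) − (-14)(-19) = -166
Σ = -1875
Signed area = Σ/2 = -937.5 (negative ⇒ clockwise traversal).

-937.5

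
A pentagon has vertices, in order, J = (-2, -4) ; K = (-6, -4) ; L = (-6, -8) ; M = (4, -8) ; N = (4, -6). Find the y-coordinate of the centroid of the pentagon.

-106/17

Apply the shoelace (surveyor's) formula. First the cross-terms c_i = x_i·y_{i+1} − x_{i+1}·y_i:
  -16, 24, 80, 8, -28  ⇒  2A = 68, A = 34.
Then Σ (y_i + y_{i+1})·c_i = -1272, so ȳ = -1272 / (6·34) = -106/17.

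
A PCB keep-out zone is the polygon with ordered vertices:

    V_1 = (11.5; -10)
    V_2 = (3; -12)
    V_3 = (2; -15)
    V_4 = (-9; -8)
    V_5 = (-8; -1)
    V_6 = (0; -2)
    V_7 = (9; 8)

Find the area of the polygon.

Apply Gauss's area formula: 2A = Σ (x_i·y_{i+1} − x_{i+1}·y_i), indices taken mod 7.
V_1→V_2: (11.5)(-12) − (3)(-10) = -108
V_2→V_3: (3)(-15) − (2)(-12) = -21
V_3→V_4: (2)(-8) − (-9)(-15) = -151
V_4→V_5: (-9)(-1) − (-8)(-8) = -55
V_5→V_6: (-8)(-2) − (0)(-1) = 16
V_6→V_7: (0)(8) − (9)(-2) = 18
V_7→V_1: (9)(-10) − (11.5)(8) = -182
Σ = -483
Area = |Σ|/2 = 241.5.

241.5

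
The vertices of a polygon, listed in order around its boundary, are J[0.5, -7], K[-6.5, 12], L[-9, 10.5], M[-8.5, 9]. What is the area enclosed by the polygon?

Apply the shoelace formula: 2A = Σ (x_i·y_{i+1} − x_{i+1}·y_i), indices taken mod 4.
Σ = (-39.5) + (39.75) + (8.25) + (55) = 63.5
Area = |Σ|/2 = 31.75.

31.75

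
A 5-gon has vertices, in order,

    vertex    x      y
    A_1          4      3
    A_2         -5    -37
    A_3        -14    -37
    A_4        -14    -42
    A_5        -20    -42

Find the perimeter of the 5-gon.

|A_1A_2| = √((-9)² + (-40)²) = √1681 = 41
|A_2A_3| = √((-9)² + (0)²) = √81 = 9
|A_3A_4| = √((0)² + (-5)²) = √25 = 5
|A_4A_5| = √((-6)² + (0)²) = √36 = 6
|A_5A_1| = √((24)² + (45)²) = √2601 = 51
Perimeter = 41 + 9 + 5 + 6 + 51 = 112.

112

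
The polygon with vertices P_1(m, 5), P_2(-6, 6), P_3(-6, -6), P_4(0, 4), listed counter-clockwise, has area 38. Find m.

-1

Write out the shoelace sum; only the two edges meeting at P_1 involve m:
2·Area = [(0·5 − m·4) + (m·6 − (-6)·5)] + 48
       = 2·m + 78 = 76
⇒ m = -1.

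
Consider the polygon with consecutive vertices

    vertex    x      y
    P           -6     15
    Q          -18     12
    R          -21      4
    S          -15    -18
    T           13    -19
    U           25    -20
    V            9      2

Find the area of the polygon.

Apply the shoelace formula: 2A = Σ (x_i·y_{i+1} − x_{i+1}·y_i), indices taken mod 7.
Σ = (198) + (180) + (438) + (519) + (215) + (230) + (147) = 1927
Area = |Σ|/2 = 963.5.

963.5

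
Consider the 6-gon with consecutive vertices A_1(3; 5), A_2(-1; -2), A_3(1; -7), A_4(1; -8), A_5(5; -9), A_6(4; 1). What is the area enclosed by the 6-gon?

48

Apply the shoelace formula: 2A = Σ (x_i·y_{i+1} − x_{i+1}·y_i), indices taken mod 6.
Σ = (-1) + (9) + (-1) + (31) + (41) + (17) = 96
Area = |Σ|/2 = 48.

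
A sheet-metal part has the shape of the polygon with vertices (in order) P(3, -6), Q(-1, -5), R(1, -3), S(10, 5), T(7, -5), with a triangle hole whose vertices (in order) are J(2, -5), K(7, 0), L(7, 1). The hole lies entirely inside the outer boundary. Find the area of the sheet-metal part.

Outer boundary:
Apply the shoelace (surveyor's) formula: 2A = Σ (x_i·y_{i+1} − x_{i+1}·y_i), indices taken mod 5.
Σ = (-21) + (8) + (35) + (-85) + (-27) = -90
Area = |Σ|/2 = 45.
Hole:
Apply Gauss's area formula: 2A = Σ (x_i·y_{i+1} − x_{i+1}·y_i), indices taken mod 3.
Σ = (35) + (7) + (-37) = 5
Area = |Σ|/2 = 2.5.
Net area = 45 − 2.5 = 42.5.

42.5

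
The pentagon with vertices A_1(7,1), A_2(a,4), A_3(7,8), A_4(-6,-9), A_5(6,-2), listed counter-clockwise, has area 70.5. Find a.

Write out the shoelace sum; only the two edges meeting at A_2 involve a:
2·Area = [(7·4 − a·1) + (a·8 − 7·4)] + 71
       = 7·a + 71 = 141
⇒ a = 10.

10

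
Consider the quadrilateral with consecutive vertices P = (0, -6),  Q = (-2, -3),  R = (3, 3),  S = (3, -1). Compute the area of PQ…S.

Apply the shoelace formula: 2A = Σ (x_i·y_{i+1} − x_{i+1}·y_i), indices taken mod 4.
Σ = (-12) + (3) + (-12) + (-18) = -39
Area = |Σ|/2 = 19.5.

19.5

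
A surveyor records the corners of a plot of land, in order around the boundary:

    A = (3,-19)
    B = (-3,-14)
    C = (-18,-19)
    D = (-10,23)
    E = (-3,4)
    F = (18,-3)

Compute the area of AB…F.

632.5

Apply the surveyor's formula: 2A = Σ (x_i·y_{i+1} − x_{i+1}·y_i), indices taken mod 6.
A→B: (3)(-14) − (-3)(-19) = -99
B→C: (-3)(-19) − (-18)(-14) = -195
C→D: (-18)(23) − (-10)(-19) = -604
D→E: (-10)(4) − (-3)(23) = 29
E→F: (-3)(-3) − (18)(4) = -63
F→A: (18)(-19) − (3)(-3) = -333
Σ = -1265
Area = |Σ|/2 = 632.5.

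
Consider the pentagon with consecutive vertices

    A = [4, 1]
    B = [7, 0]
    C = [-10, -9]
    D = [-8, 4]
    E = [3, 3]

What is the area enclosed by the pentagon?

113.5

Σ = (-7) + (-63) + (-112) + (-36) + (-9) = -227
Area = |Σ|/2 = 113.5.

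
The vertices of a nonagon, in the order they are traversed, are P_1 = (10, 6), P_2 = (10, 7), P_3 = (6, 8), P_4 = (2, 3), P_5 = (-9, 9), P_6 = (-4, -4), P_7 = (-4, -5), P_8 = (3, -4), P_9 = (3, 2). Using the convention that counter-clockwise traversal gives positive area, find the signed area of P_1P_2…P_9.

109

Apply the surveyor's formula: 2A = Σ (x_i·y_{i+1} − x_{i+1}·y_i), indices taken mod 9.
Cross-terms: 10, 38, 2, 45, 72, 4, 31, 18, -2  ⇒  Σ = 218
Signed area = Σ/2 = 109 (positive ⇒ counter-clockwise traversal).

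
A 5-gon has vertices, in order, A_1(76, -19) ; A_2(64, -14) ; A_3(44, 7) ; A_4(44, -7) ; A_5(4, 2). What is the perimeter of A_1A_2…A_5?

|A_1A_2| = √((-12)² + (5)²) = √169 = 13
|A_2A_3| = √((-20)² + (21)²) = √841 = 29
|A_3A_4| = √((0)² + (-14)²) = √196 = 14
|A_4A_5| = √((-40)² + (9)²) = √1681 = 41
|A_5A_1| = √((72)² + (-21)²) = √5625 = 75
Perimeter = 13 + 29 + 14 + 41 + 75 = 172.

172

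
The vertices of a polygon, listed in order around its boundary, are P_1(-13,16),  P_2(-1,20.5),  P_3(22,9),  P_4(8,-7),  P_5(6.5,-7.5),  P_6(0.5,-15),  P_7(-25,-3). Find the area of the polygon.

930.125

P_1→P_2: (-13)(20.5) − (-1)(16) = -250.5
P_2→P_3: (-1)(9) − (22)(20.5) = -460
P_3→P_4: (22)(-7) − (8)(9) = -226
P_4→P_5: (8)(-7.5) − (6.5)(-7) = -14.5
P_5→P_6: (6.5)(-15) − (0.5)(-7.5) = -93.75
P_6→P_7: (0.5)(-3) − (-25)(-15) = -376.5
P_7→P_1: (-25)(16) − (-13)(-3) = -439
Σ = -1860.25
Area = |Σ|/2 = 930.125.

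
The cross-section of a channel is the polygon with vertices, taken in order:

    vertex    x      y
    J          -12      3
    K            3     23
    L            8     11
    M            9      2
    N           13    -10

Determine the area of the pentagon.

358

Apply Gauss's area formula: 2A = Σ (x_i·y_{i+1} − x_{i+1}·y_i), indices taken mod 5.
Σ = (-285) + (-151) + (-83) + (-116) + (-81) = -716
Area = |Σ|/2 = 358.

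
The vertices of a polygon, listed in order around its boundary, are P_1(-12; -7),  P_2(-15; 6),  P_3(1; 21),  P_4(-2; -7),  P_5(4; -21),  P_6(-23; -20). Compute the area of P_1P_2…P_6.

Σ = (-177) + (-321) + (35) + (70) + (-563) + (-79) = -1035
Area = |Σ|/2 = 517.5.

517.5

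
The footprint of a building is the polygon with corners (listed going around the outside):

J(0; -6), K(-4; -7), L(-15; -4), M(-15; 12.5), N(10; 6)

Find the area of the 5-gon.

317.75

Apply the shoelace formula: 2A = Σ (x_i·y_{i+1} − x_{i+1}·y_i), indices taken mod 5.
Cross-terms: -24, -89, -247.5, -215, -60  ⇒  Σ = -635.5
Area = |Σ|/2 = 317.75.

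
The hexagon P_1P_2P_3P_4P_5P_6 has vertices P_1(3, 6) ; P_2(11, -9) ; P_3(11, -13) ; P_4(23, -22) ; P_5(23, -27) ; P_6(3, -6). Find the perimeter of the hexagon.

82

|P_1P_2| = √((8)² + (-15)²) = √289 = 17
|P_2P_3| = √((0)² + (-4)²) = √16 = 4
|P_3P_4| = √((12)² + (-9)²) = √225 = 15
|P_4P_5| = √((0)² + (-5)²) = √25 = 5
|P_5P_6| = √((-20)² + (21)²) = √841 = 29
|P_6P_1| = √((0)² + (12)²) = √144 = 12
Perimeter = 17 + 4 + 15 + 5 + 29 + 12 = 82.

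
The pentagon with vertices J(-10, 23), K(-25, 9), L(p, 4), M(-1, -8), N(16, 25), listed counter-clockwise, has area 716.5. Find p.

The doubled signed area Σ (x_i y_{i+1} − x_{i+1} y_i) is linear in p.
With p=0 it equals 1110; the coefficient of p is -17 (from the two edges through L).
So -17·p + 1110 = 2·716.5 = 1433 ⇒ p = -19.

-19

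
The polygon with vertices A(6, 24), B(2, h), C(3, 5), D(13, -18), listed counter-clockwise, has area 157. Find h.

17

Write out the shoelace sum; only the two edges meeting at B involve h:
2·Area = [(6·h − 2·24) + (2·5 − 3·h)] + 301
       = 3·h + 263 = 314
⇒ h = 17.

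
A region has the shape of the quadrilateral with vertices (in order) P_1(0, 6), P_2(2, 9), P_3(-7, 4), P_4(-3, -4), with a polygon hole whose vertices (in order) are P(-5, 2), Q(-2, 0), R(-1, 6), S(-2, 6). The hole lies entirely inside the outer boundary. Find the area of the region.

28.5

Outer boundary:
Cross-terms: -12, 71, 40, -18  ⇒  Σ = 81
Area = |Σ|/2 = 40.5.
Hole:
Cross-terms: 4, -12, 6, 26  ⇒  Σ = 24
Area = |Σ|/2 = 12.
Net area = 40.5 − 12 = 28.5.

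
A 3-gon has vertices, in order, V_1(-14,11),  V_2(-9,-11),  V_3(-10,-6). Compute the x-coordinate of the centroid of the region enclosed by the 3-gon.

-11

Apply Gauss's area formula. First the cross-terms c_i = x_i·y_{i+1} − x_{i+1}·y_i:
  253, -56, -194  ⇒  2A = 3, A = 1.5.
Then Σ (x_i + x_{i+1})·c_i = -99, so x̄ = -99 / (6·1.5) = -11.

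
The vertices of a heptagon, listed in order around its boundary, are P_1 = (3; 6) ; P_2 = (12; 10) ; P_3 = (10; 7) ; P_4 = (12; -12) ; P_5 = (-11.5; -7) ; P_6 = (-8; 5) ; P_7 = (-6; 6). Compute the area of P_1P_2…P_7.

334.75

P_1→P_2: (3)(10) − (12)(6) = -42
P_2→P_3: (12)(7) − (10)(10) = -16
P_3→P_4: (10)(-12) − (12)(7) = -204
P_4→P_5: (12)(-7) − (-11.5)(-12) = -222
P_5→P_6: (-11.5)(5) − (-8)(-7) = -113.5
P_6→P_7: (-8)(6) − (-6)(5) = -18
P_7→P_1: (-6)(6) − (3)(6) = -54
Σ = -669.5
Area = |Σ|/2 = 334.75.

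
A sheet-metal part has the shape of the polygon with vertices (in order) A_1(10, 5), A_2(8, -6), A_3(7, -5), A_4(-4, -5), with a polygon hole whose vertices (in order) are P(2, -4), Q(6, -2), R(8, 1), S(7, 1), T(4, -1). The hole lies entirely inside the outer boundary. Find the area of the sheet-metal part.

52.5

Outer boundary:
Apply Gauss's area formula: 2A = Σ (x_i·y_{i+1} − x_{i+1}·y_i), indices taken mod 4.
A_1→A_2: (10)(-6) − (8)(5) = -100
A_2→A_3: (8)(-5) − (7)(-6) = 2
A_3→A_4: (7)(-5) − (-4)(-5) = -55
A_4→A_1: (-4)(5) − (10)(-5) = 30
Σ = -123
Area = |Σ|/2 = 61.5.
Hole:
Σ = (20) + (22) + (1) + (-11) + (-14) = 18
Area = |Σ|/2 = 9.
Net area = 61.5 − 9 = 52.5.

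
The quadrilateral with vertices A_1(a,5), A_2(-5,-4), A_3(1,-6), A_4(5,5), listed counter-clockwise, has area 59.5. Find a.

The doubled signed area Σ (x_i y_{i+1} − x_{i+1} y_i) is linear in a.
With a=0 it equals 119; the coefficient of a is -9 (from the two edges through A_1).
So -9·a + 119 = 2·59.5 = 119 ⇒ a = 0.

0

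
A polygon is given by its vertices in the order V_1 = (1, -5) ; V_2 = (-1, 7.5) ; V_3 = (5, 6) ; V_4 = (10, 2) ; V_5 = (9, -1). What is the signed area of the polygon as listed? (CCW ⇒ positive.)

Cross-terms: 2.5, -43.5, -50, -28, -44  ⇒  Σ = -163
Signed area = Σ/2 = -81.5 (negative ⇒ clockwise traversal).

-81.5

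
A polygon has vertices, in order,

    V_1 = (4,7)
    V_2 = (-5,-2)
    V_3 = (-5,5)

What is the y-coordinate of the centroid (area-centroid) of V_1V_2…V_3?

10/3

Apply the shoelace (surveyor's) formula. First the cross-terms c_i = x_i·y_{i+1} − x_{i+1}·y_i:
  27, -35, -55  ⇒  2A = -63, A = -31.5.
Then Σ (y_i + y_{i+1})·c_i = -630, so ȳ = -630 / (6·(-31.5)) = 10/3.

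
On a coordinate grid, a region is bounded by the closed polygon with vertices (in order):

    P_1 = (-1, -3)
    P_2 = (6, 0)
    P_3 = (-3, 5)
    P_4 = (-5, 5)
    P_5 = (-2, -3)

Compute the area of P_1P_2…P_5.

43

Cross-terms: 18, 30, 10, 25, 3  ⇒  Σ = 86
Area = |Σ|/2 = 43.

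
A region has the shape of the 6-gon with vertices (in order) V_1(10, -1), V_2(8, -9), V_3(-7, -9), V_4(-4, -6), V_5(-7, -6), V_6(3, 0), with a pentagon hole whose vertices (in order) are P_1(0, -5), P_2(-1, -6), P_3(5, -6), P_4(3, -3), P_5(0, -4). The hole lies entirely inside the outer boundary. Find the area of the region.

96

Outer boundary:
V_1→V_2: (10)(-9) − (8)(-1) = -82
V_2→V_3: (8)(-9) − (-7)(-9) = -135
V_3→V_4: (-7)(-6) − (-4)(-9) = 6
V_4→V_5: (-4)(-6) − (-7)(-6) = -18
V_5→V_6: (-7)(0) − (3)(-6) = 18
V_6→V_1: (3)(-1) − (10)(0) = -3
Σ = -214
Area = |Σ|/2 = 107.
Hole:
Apply the shoelace (surveyor's) formula: 2A = Σ (x_i·y_{i+1} − x_{i+1}·y_i), indices taken mod 5.
P_1→P_2: (0)(-6) − (-1)(-5) = -5
P_2→P_3: (-1)(-6) − (5)(-6) = 36
P_3→P_4: (5)(-3) − (3)(-6) = 3
P_4→P_5: (3)(-4) − (0)(-3) = -12
P_5→P_1: (0)(-5) − (0)(-4) = 0
Σ = 22
Area = |Σ|/2 = 11.
Net area = 107 − 11 = 96.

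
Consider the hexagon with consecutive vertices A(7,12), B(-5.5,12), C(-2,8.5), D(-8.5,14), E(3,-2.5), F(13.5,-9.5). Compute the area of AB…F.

192.25

Apply the shoelace (surveyor's) formula: 2A = Σ (x_i·y_{i+1} − x_{i+1}·y_i), indices taken mod 6.
A→B: (7)(12) − (-5.5)(12) = 150
B→C: (-5.5)(8.5) − (-2)(12) = -22.75
C→D: (-2)(14) − (-8.5)(8.5) = 44.25
D→E: (-8.5)(-2.5) − (3)(14) = -20.75
E→F: (3)(-9.5) − (13.5)(-2.5) = 5.25
F→A: (13.5)(12) − (7)(-9.5) = 228.5
Σ = 384.5
Area = |Σ|/2 = 192.25.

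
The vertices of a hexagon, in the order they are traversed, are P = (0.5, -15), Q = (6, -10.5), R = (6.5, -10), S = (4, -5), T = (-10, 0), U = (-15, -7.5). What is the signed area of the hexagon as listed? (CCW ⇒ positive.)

Σ = (84.75) + (8.25) + (7.5) + (-50) + (75) + (228.75) = 354.25
Signed area = Σ/2 = 177.125 (positive ⇒ counter-clockwise traversal).

177.125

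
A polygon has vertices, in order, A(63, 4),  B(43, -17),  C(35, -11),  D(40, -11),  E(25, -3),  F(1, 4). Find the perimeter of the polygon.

148

|AB| = √((-20)² + (-21)²) = √841 = 29
|BC| = √((-8)² + (6)²) = √100 = 10
|CD| = √((5)² + (0)²) = √25 = 5
|DE| = √((-15)² + (8)²) = √289 = 17
|EF| = √((-24)² + (7)²) = √625 = 25
|FA| = √((62)² + (0)²) = √3844 = 62
Perimeter = 29 + 10 + 5 + 17 + 25 + 62 = 148.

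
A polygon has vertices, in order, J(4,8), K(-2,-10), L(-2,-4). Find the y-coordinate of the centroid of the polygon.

-2

Apply the shoelace formula. First the cross-terms c_i = x_i·y_{i+1} − x_{i+1}·y_i:
  -24, -12, 0  ⇒  2A = -36, A = -18.
Then Σ (y_i + y_{i+1})·c_i = 216, so ȳ = 216 / (6·(-18)) = -2.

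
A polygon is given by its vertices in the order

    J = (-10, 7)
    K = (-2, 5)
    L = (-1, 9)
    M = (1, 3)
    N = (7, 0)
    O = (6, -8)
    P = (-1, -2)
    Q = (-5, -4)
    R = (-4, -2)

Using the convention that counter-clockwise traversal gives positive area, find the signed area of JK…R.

-109

Σ = (-36) + (-13) + (-12) + (-21) + (-56) + (-20) + (-6) + (-6) + (-48) = -218
Signed area = Σ/2 = -109 (negative ⇒ clockwise traversal).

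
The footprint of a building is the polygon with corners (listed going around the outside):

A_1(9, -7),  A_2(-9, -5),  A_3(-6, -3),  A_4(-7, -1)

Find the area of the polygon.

34

Apply Gauss's area formula: 2A = Σ (x_i·y_{i+1} − x_{i+1}·y_i), indices taken mod 4.
A_1→A_2: (9)(-5) − (-9)(-7) = -108
A_2→A_3: (-9)(-3) − (-6)(-5) = -3
A_3→A_4: (-6)(-1) − (-7)(-3) = -15
A_4→A_1: (-7)(-7) − (9)(-1) = 58
Σ = -68
Area = |Σ|/2 = 34.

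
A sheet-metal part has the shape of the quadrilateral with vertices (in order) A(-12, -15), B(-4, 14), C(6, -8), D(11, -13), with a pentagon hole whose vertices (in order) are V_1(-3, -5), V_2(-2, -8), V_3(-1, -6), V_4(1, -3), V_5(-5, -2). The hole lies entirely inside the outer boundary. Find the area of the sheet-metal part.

281

Outer boundary:
Σ = (-228) + (-52) + (10) + (-321) = -591
Area = |Σ|/2 = 295.5.
Hole:
Apply Gauss's area formula: 2A = Σ (x_i·y_{i+1} − x_{i+1}·y_i), indices taken mod 5.
Σ = (14) + (4) + (9) + (-17) + (19) = 29
Area = |Σ|/2 = 14.5.
Net area = 295.5 − 14.5 = 281.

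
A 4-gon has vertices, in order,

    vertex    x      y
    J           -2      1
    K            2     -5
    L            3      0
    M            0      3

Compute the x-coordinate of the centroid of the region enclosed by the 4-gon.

15/19

Apply the surveyor's formula. First the cross-terms c_i = x_i·y_{i+1} − x_{i+1}·y_i:
  8, 15, 9, 6  ⇒  2A = 38, A = 19.
Then Σ (x_i + x_{i+1})·c_i = 90, so x̄ = 90 / (6·19) = 15/19.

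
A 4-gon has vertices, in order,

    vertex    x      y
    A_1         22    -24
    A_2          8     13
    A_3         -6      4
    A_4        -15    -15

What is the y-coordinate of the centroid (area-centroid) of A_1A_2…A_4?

Apply the shoelace formula. First the cross-terms c_i = x_i·y_{i+1} − x_{i+1}·y_i:
  478, 110, 150, 690  ⇒  2A = 1428, A = 714.
Then Σ (y_i + y_{i+1})·c_i = -31948, so ȳ = -31948 / (6·714) = -1141/153.

-1141/153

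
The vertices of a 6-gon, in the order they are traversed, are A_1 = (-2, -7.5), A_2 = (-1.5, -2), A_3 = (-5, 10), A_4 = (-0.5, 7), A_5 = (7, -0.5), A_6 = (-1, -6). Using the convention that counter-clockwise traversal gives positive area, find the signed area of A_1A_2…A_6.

Σ = (-7.25) + (-25) + (-30) + (-48.75) + (-42.5) + (-4.5) = -158
Signed area = Σ/2 = -79 (negative ⇒ clockwise traversal).

-79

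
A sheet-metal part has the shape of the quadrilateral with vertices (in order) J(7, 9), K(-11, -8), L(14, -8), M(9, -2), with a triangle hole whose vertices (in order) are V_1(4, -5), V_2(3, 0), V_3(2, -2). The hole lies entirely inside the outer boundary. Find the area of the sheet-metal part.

Outer boundary:
Apply Gauss's area formula: 2A = Σ (x_i·y_{i+1} − x_{i+1}·y_i), indices taken mod 4.
Σ = (43) + (200) + (44) + (95) = 382
Area = |Σ|/2 = 191.
Hole:
V_1→V_2: (4)(0) − (3)(-5) = 15
V_2→V_3: (3)(-2) − (2)(0) = -6
V_3→V_1: (2)(-5) − (4)(-2) = -2
Σ = 7
Area = |Σ|/2 = 3.5.
Net area = 191 − 3.5 = 187.5.

187.5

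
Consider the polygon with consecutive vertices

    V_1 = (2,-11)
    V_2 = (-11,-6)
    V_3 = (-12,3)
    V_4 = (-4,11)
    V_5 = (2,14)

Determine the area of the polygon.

243

Apply Gauss's area formula: 2A = Σ (x_i·y_{i+1} − x_{i+1}·y_i), indices taken mod 5.
Σ = (-133) + (-105) + (-120) + (-78) + (-50) = -486
Area = |Σ|/2 = 243.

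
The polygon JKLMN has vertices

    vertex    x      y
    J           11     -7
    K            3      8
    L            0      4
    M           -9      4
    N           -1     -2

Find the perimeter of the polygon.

54

|JK| = √((-8)² + (15)²) = √289 = 17
|KL| = √((-3)² + (-4)²) = √25 = 5
|LM| = √((-9)² + (0)²) = √81 = 9
|MN| = √((8)² + (-6)²) = √100 = 10
|NJ| = √((12)² + (-5)²) = √169 = 13
Perimeter = 17 + 5 + 9 + 10 + 13 = 54.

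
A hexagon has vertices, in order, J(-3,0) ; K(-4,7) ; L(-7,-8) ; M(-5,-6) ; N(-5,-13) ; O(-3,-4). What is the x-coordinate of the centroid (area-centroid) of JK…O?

Apply the shoelace (surveyor's) formula. First the cross-terms c_i = x_i·y_{i+1} − x_{i+1}·y_i:
  -21, 81, 2, 35, -19, -12  ⇒  2A = 66, A = 33.
Then Σ (x_i + x_{i+1})·c_i = -894, so x̄ = -894 / (6·33) = -149/33.

-149/33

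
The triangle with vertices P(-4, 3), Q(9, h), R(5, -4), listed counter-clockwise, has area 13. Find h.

-10

The doubled signed area Σ (x_i y_{i+1} − x_{i+1} y_i) is linear in h.
With h=0 it equals -64; the coefficient of h is -9 (from the two edges through Q).
So -9·h + -64 = 2·13 = 26 ⇒ h = -10.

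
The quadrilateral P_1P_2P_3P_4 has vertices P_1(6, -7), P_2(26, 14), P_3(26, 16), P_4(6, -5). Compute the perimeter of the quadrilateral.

62

|P_1P_2| = √((20)² + (21)²) = √841 = 29
|P_2P_3| = √((0)² + (2)²) = √4 = 2
|P_3P_4| = √((-20)² + (-21)²) = √841 = 29
|P_4P_1| = √((0)² + (-2)²) = √4 = 2
Perimeter = 29 + 2 + 29 + 2 = 62.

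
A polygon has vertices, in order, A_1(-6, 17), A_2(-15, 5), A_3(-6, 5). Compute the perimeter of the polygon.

|A_1A_2| = √((-9)² + (-12)²) = √225 = 15
|A_2A_3| = √((9)² + (0)²) = √81 = 9
|A_3A_1| = √((0)² + (12)²) = √144 = 12
Perimeter = 15 + 9 + 12 = 36.

36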